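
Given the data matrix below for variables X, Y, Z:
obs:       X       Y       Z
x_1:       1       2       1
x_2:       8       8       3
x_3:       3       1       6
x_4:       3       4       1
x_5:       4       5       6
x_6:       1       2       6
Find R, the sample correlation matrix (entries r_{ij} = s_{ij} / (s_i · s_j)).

Step 1 — column means:
  mean(X) = (1 + 8 + 3 + 3 + 4 + 1) / 6 = 20/6 = 3.3333
  mean(Y) = (2 + 8 + 1 + 4 + 5 + 2) / 6 = 22/6 = 3.6667
  mean(Z) = (1 + 3 + 6 + 1 + 6 + 6) / 6 = 23/6 = 3.8333

Step 2 — sample variances and covariances s[i,j] = (1/(n-1)) · Σ_k (x_{k,i} - mean_i) · (x_{k,j} - mean_j), with n-1 = 5:
  s[X,X] = ((-2.3333)·(-2.3333) + (4.6667)·(4.6667) + (-0.3333)·(-0.3333) + (-0.3333)·(-0.3333) + (0.6667)·(0.6667) + (-2.3333)·(-2.3333)) / 5 = 33.3333/5 = 6.6667
  s[X,Y] = ((-2.3333)·(-1.6667) + (4.6667)·(4.3333) + (-0.3333)·(-2.6667) + (-0.3333)·(0.3333) + (0.6667)·(1.3333) + (-2.3333)·(-1.6667)) / 5 = 29.6667/5 = 5.9333
  s[X,Z] = ((-2.3333)·(-2.8333) + (4.6667)·(-0.8333) + (-0.3333)·(2.1667) + (-0.3333)·(-2.8333) + (0.6667)·(2.1667) + (-2.3333)·(2.1667)) / 5 = -0.6667/5 = -0.1333
  s[Y,Y] = ((-1.6667)·(-1.6667) + (4.3333)·(4.3333) + (-2.6667)·(-2.6667) + (0.3333)·(0.3333) + (1.3333)·(1.3333) + (-1.6667)·(-1.6667)) / 5 = 33.3333/5 = 6.6667
  s[Y,Z] = ((-1.6667)·(-2.8333) + (4.3333)·(-0.8333) + (-2.6667)·(2.1667) + (0.3333)·(-2.8333) + (1.3333)·(2.1667) + (-1.6667)·(2.1667)) / 5 = -6.3333/5 = -1.2667
  s[Z,Z] = ((-2.8333)·(-2.8333) + (-0.8333)·(-0.8333) + (2.1667)·(2.1667) + (-2.8333)·(-2.8333) + (2.1667)·(2.1667) + (2.1667)·(2.1667)) / 5 = 30.8333/5 = 6.1667
  Sample standard deviations s_i = √(s[i,i]):
  s(X) = √(6.6667) = 2.582
  s(Y) = √(6.6667) = 2.582
  s(Z) = √(6.1667) = 2.4833

Step 3 — r_{ij} = s_{ij} / (s_i · s_j):
  r[X,X] = 1 (diagonal).
  r[X,Y] = 5.9333 / (2.582 · 2.582) = 5.9333 / 6.6667 = 0.89
  r[X,Z] = -0.1333 / (2.582 · 2.4833) = -0.1333 / 6.4118 = -0.0208
  r[Y,Y] = 1 (diagonal).
  r[Y,Z] = -1.2667 / (2.582 · 2.4833) = -1.2667 / 6.4118 = -0.1976
  r[Z,Z] = 1 (diagonal).

R is symmetric with unit diagonal. Assembling:

R = [[1, 0.89, -0.0208],
 [0.89, 1, -0.1976],
 [-0.0208, -0.1976, 1]]


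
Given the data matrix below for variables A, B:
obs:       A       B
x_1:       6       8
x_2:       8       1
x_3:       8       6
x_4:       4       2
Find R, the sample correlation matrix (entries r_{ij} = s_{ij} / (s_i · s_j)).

Step 1 — column means:
  mean(A) = (6 + 8 + 8 + 4) / 4 = 26/4 = 6.5
  mean(B) = (8 + 1 + 6 + 2) / 4 = 17/4 = 4.25

Step 2 — sample variances and covariances s[i,j] = (1/(n-1)) · Σ_k (x_{k,i} - mean_i) · (x_{k,j} - mean_j), with n-1 = 3:
  s[A,A] = ((-0.5)·(-0.5) + (1.5)·(1.5) + (1.5)·(1.5) + (-2.5)·(-2.5)) / 3 = 11/3 = 3.6667
  s[A,B] = ((-0.5)·(3.75) + (1.5)·(-3.25) + (1.5)·(1.75) + (-2.5)·(-2.25)) / 3 = 1.5/3 = 0.5
  s[B,B] = ((3.75)·(3.75) + (-3.25)·(-3.25) + (1.75)·(1.75) + (-2.25)·(-2.25)) / 3 = 32.75/3 = 10.9167
  Sample standard deviations s_i = √(s[i,i]):
  s(A) = √(3.6667) = 1.9149
  s(B) = √(10.9167) = 3.304

Step 3 — r_{ij} = s_{ij} / (s_i · s_j):
  r[A,A] = 1 (diagonal).
  r[A,B] = 0.5 / (1.9149 · 3.304) = 0.5 / 6.3268 = 0.079
  r[B,B] = 1 (diagonal).

R is symmetric with unit diagonal. Assembling:

R = [[1, 0.079],
 [0.079, 1]]


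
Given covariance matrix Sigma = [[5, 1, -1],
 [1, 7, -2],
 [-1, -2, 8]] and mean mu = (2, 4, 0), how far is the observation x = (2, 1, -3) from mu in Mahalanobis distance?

Step 1 — centre the observation: (x - mu) = (0, -3, -3).

Step 2 — invert Sigma (cofactor / det for 3×3, or solve directly):
  Sigma^{-1} = [[0.2088, -0.0241, 0.0201],
 [-0.0241, 0.1566, 0.0361],
 [0.0201, 0.0361, 0.1365]].

Step 3 — form the quadratic (x - mu)^T · Sigma^{-1} · (x - mu):
  Sigma^{-1} · (x - mu) = (0.012, -0.5783, -0.5181).
  (x - mu)^T · [Sigma^{-1} · (x - mu)] = (0)·(0.012) + (-3)·(-0.5783) + (-3)·(-0.5181) = 3.2892.

Step 4 — take square root: d = √(3.2892) ≈ 1.8136.

d(x, mu) = √(3.2892) ≈ 1.8136


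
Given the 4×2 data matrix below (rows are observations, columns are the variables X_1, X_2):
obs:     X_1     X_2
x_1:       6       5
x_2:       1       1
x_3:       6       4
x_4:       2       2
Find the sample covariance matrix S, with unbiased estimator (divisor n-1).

Step 1 — column means:
  mean(X_1) = (6 + 1 + 6 + 2) / 4 = 15/4 = 3.75
  mean(X_2) = (5 + 1 + 4 + 2) / 4 = 12/4 = 3

Step 2 — sample covariance S[i,j] = (1/(n-1)) · Σ_k (x_{k,i} - mean_i) · (x_{k,j} - mean_j), with n-1 = 3.
  S[X_1,X_1] = ((2.25)·(2.25) + (-2.75)·(-2.75) + (2.25)·(2.25) + (-1.75)·(-1.75)) / 3 = 20.75/3 = 6.9167
  S[X_1,X_2] = ((2.25)·(2) + (-2.75)·(-2) + (2.25)·(1) + (-1.75)·(-1)) / 3 = 14/3 = 4.6667
  S[X_2,X_2] = ((2)·(2) + (-2)·(-2) + (1)·(1) + (-1)·(-1)) / 3 = 10/3 = 3.3333

S is symmetric (S[j,i] = S[i,j]). Assembling:

S = [[6.9167, 4.6667],
 [4.6667, 3.3333]]


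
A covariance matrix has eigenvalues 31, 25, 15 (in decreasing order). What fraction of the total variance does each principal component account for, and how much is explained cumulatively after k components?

Step 1 — total variance = trace(Sigma) = Σ λ_i = 31 + 25 + 15 = 71.

Step 2 — fraction explained by component i = λ_i / Σ λ:
  PC1: 31/71 = 0.4366
  PC2: 25/71 = 0.3521
  PC3: 15/71 = 0.2113

Step 3 — cumulative fraction after k components = (λ_1 + ... + λ_k) / Σ λ:
  k = 1: 31/71 = 0.4366
  k = 2: (31 + 25)/71 = 56/71 = 0.7887
  k = 3: (31 + 25 + 15)/71 = 71/71 = 1

Summary (fraction, with percent):

explained: PC1 0.4366 (43.66%), PC2 0.3521 (35.21%), PC3 0.2113 (21.13%);  cumulative: 0.4366, 0.7887, 1


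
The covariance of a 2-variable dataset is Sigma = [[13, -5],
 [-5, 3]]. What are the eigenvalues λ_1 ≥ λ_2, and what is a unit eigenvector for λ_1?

Step 1 — characteristic polynomial of 2×2 Sigma:
  det(Sigma - λI) = λ² - trace · λ + det = 0.
  trace = 13 + 3 = 16, det = 13·3 - (-5)² = 14.
Step 2 — discriminant:
  Δ = trace² - 4·det = 256 - 56 = 200.
Step 3 — eigenvalues:
  λ = (trace ± √Δ)/2 = (16 ± 14.1421)/2,
  λ_1 = 15.0711,  λ_2 = 0.9289.

Step 4 — unit eigenvector for λ_1: solve (Sigma - λ_1 I)v = 0. First row:
  (13 - 15.0711)·v_x + (-5)·v_y = 0, i.e. (-2.0711)·v_x + (-5)·v_y = 0,
  so v ∝ (b, λ_1 - a) = (-5, 2.0711); multiply by -1 so the first entry is positive: u = (5, -2.0711).
  ||u|| = √((5)² + (-2.0711)²) = √(29.2893) ≈ 5.412,
  v_1 = u/||u|| ≈ (0.9239, -0.3827) (||v_1|| = 1).

λ_1 = 15.0711,  λ_2 = 0.9289;  v_1 ≈ (0.9239, -0.3827)


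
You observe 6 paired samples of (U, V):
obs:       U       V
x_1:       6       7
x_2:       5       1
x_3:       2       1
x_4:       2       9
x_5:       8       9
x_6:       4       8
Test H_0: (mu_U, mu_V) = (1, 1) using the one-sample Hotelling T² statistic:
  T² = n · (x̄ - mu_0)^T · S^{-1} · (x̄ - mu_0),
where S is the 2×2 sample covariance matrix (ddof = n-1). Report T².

Step 1 — sample mean vector:
  mean(U) = (6 + 5 + 2 + 2 + 8 + 4) / 6 = 27/6 = 4.5
  mean(V) = (7 + 1 + 1 + 9 + 9 + 8) / 6 = 35/6 = 5.8333
  x̄ = (4.5, 5.8333),  deviation x̄ - mu_0 = (4.5, 5.8333) - (1, 1) = (3.5, 4.8333).

Step 2 — sample covariance matrix, S[i,j] = (1/(n-1)) · Σ_k (x_{k,i} - mean_i) · (x_{k,j} - mean_j), divisor n-1 = 5:
  S[U,U] = ((1.5)·(1.5) + (0.5)·(0.5) + (-2.5)·(-2.5) + (-2.5)·(-2.5) + (3.5)·(3.5) + (-0.5)·(-0.5)) / 5 = 27.5/5 = 5.5
  S[U,V] = ((1.5)·(1.1667) + (0.5)·(-4.8333) + (-2.5)·(-4.8333) + (-2.5)·(3.1667) + (3.5)·(3.1667) + (-0.5)·(2.1667)) / 5 = 13.5/5 = 2.7
  S[V,V] = ((1.1667)·(1.1667) + (-4.8333)·(-4.8333) + (-4.8333)·(-4.8333) + (3.1667)·(3.1667) + (3.1667)·(3.1667) + (2.1667)·(2.1667)) / 5 = 72.8333/5 = 14.5667
  S = [[5.5, 2.7],
 [2.7, 14.5667]].

Step 3 — invert S. det(S) = 5.5·14.5667 - (2.7)² = 72.8267.
  S^{-1} = (1/det) · [[d, -b], [-b, a]] = [[0.2, -0.0371],
 [-0.0371, 0.0755]].

Step 4 — quadratic form (x̄ - mu_0)^T · S^{-1} · (x̄ - mu_0):
  S^{-1} · (x̄ - mu_0) = (0.5209, 0.2353),
  (x̄ - mu_0)^T · [...] = (3.5)·(0.5209) + (4.8333)·(0.2353) = 2.9601.

Step 5 — scale by n: T² = 6 · 2.9601 = 17.7609.

T² ≈ 17.7609


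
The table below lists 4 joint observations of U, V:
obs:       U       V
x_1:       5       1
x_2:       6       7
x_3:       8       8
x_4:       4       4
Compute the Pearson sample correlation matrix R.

Step 1 — column means:
  mean(U) = (5 + 6 + 8 + 4) / 4 = 23/4 = 5.75
  mean(V) = (1 + 7 + 8 + 4) / 4 = 20/4 = 5

Step 2 — sample variances and covariances s[i,j] = (1/(n-1)) · Σ_k (x_{k,i} - mean_i) · (x_{k,j} - mean_j), with n-1 = 3:
  s[U,U] = ((-0.75)·(-0.75) + (0.25)·(0.25) + (2.25)·(2.25) + (-1.75)·(-1.75)) / 3 = 8.75/3 = 2.9167
  s[U,V] = ((-0.75)·(-4) + (0.25)·(2) + (2.25)·(3) + (-1.75)·(-1)) / 3 = 12/3 = 4
  s[V,V] = ((-4)·(-4) + (2)·(2) + (3)·(3) + (-1)·(-1)) / 3 = 30/3 = 10
  Sample standard deviations s_i = √(s[i,i]):
  s(U) = √(2.9167) = 1.7078
  s(V) = √(10) = 3.1623

Step 3 — r_{ij} = s_{ij} / (s_i · s_j):
  r[U,U] = 1 (diagonal).
  r[U,V] = 4 / (1.7078 · 3.1623) = 4 / 5.4006 = 0.7407
  r[V,V] = 1 (diagonal).

R is symmetric with unit diagonal. Assembling:

R = [[1, 0.7407],
 [0.7407, 1]]


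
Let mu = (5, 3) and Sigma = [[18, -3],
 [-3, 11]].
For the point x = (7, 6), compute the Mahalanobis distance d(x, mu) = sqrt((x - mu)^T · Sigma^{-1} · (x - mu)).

Step 1 — centre the observation: (x - mu) = (2, 3).

Step 2 — invert Sigma. det(Sigma) = 18·11 - (-3)² = 189.
  Sigma^{-1} = (1/det) · [[d, -b], [-b, a]] = [[0.0582, 0.0159],
 [0.0159, 0.0952]].

Step 3 — form the quadratic (x - mu)^T · Sigma^{-1} · (x - mu):
  Sigma^{-1} · (x - mu) = (0.164, 0.3175).
  (x - mu)^T · [Sigma^{-1} · (x - mu)] = (2)·(0.164) + (3)·(0.3175) = 1.2804.

Step 4 — take square root: d = √(1.2804) ≈ 1.1316.

d(x, mu) = √(1.2804) ≈ 1.1316


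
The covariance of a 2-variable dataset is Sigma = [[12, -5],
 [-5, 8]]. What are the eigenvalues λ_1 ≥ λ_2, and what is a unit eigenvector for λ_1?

Step 1 — characteristic polynomial of 2×2 Sigma:
  det(Sigma - λI) = λ² - trace · λ + det = 0.
  trace = 12 + 8 = 20, det = 12·8 - (-5)² = 71.
Step 2 — discriminant:
  Δ = trace² - 4·det = 400 - 284 = 116.
Step 3 — eigenvalues:
  λ = (trace ± √Δ)/2 = (20 ± 10.7703)/2,
  λ_1 = 15.3852,  λ_2 = 4.6148.

Step 4 — unit eigenvector for λ_1: solve (Sigma - λ_1 I)v = 0. First row:
  (12 - 15.3852)·v_x + (-5)·v_y = 0, i.e. (-3.3852)·v_x + (-5)·v_y = 0,
  so v ∝ (b, λ_1 - a) = (-5, 3.3852); multiply by -1 so the first entry is positive: u = (5, -3.3852).
  ||u|| = √((5)² + (-3.3852)²) = √(36.4593) ≈ 6.0382,
  v_1 = u/||u|| ≈ (0.8281, -0.5606) (||v_1|| = 1).

λ_1 = 15.3852,  λ_2 = 4.6148;  v_1 ≈ (0.8281, -0.5606)


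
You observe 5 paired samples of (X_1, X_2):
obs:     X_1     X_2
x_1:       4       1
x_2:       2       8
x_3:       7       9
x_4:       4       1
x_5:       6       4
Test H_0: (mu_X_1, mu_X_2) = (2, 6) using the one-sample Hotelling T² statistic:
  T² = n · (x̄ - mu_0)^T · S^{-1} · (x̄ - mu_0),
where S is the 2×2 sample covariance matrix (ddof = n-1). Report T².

Step 1 — sample mean vector:
  mean(X_1) = (4 + 2 + 7 + 4 + 6) / 5 = 23/5 = 4.6
  mean(X_2) = (1 + 8 + 9 + 1 + 4) / 5 = 23/5 = 4.6
  x̄ = (4.6, 4.6),  deviation x̄ - mu_0 = (4.6, 4.6) - (2, 6) = (2.6, -1.4).

Step 2 — sample covariance matrix, S[i,j] = (1/(n-1)) · Σ_k (x_{k,i} - mean_i) · (x_{k,j} - mean_j), divisor n-1 = 4:
  S[X_1,X_1] = ((-0.6)·(-0.6) + (-2.6)·(-2.6) + (2.4)·(2.4) + (-0.6)·(-0.6) + (1.4)·(1.4)) / 4 = 15.2/4 = 3.8
  S[X_1,X_2] = ((-0.6)·(-3.6) + (-2.6)·(3.4) + (2.4)·(4.4) + (-0.6)·(-3.6) + (1.4)·(-0.6)) / 4 = 5.2/4 = 1.3
  S[X_2,X_2] = ((-3.6)·(-3.6) + (3.4)·(3.4) + (4.4)·(4.4) + (-3.6)·(-3.6) + (-0.6)·(-0.6)) / 4 = 57.2/4 = 14.3
  S = [[3.8, 1.3],
 [1.3, 14.3]].

Step 3 — invert S. det(S) = 3.8·14.3 - (1.3)² = 52.65.
  S^{-1} = (1/det) · [[d, -b], [-b, a]] = [[0.2716, -0.0247],
 [-0.0247, 0.0722]].

Step 4 — quadratic form (x̄ - mu_0)^T · S^{-1} · (x̄ - mu_0):
  S^{-1} · (x̄ - mu_0) = (0.7407, -0.1652),
  (x̄ - mu_0)^T · [...] = (2.6)·(0.7407) + (-1.4)·(-0.1652) = 2.1573.

Step 5 — scale by n: T² = 5 · 2.1573 = 10.7863.

T² ≈ 10.7863


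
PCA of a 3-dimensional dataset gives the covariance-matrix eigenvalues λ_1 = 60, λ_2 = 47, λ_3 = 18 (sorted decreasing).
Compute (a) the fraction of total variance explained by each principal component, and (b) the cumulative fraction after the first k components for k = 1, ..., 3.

Step 1 — total variance = trace(Sigma) = Σ λ_i = 60 + 47 + 18 = 125.

Step 2 — fraction explained by component i = λ_i / Σ λ:
  PC1: 60/125 = 0.48
  PC2: 47/125 = 0.376
  PC3: 18/125 = 0.144

Step 3 — cumulative fraction after k components = (λ_1 + ... + λ_k) / Σ λ:
  k = 1: 60/125 = 0.48
  k = 2: (60 + 47)/125 = 107/125 = 0.856
  k = 3: (60 + 47 + 18)/125 = 125/125 = 1

Summary (fraction, with percent):

explained: PC1 0.48 (48%), PC2 0.376 (37.6%), PC3 0.144 (14.4%);  cumulative: 0.48, 0.856, 1


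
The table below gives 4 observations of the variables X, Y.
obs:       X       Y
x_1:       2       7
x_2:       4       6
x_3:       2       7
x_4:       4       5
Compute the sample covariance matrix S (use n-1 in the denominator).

Step 1 — column means:
  mean(X) = (2 + 4 + 2 + 4) / 4 = 12/4 = 3
  mean(Y) = (7 + 6 + 7 + 5) / 4 = 25/4 = 6.25

Step 2 — sample covariance S[i,j] = (1/(n-1)) · Σ_k (x_{k,i} - mean_i) · (x_{k,j} - mean_j), with n-1 = 3.
  S[X,X] = ((-1)·(-1) + (1)·(1) + (-1)·(-1) + (1)·(1)) / 3 = 4/3 = 1.3333
  S[X,Y] = ((-1)·(0.75) + (1)·(-0.25) + (-1)·(0.75) + (1)·(-1.25)) / 3 = -3/3 = -1
  S[Y,Y] = ((0.75)·(0.75) + (-0.25)·(-0.25) + (0.75)·(0.75) + (-1.25)·(-1.25)) / 3 = 2.75/3 = 0.9167

S is symmetric (S[j,i] = S[i,j]). Assembling:

S = [[1.3333, -1],
 [-1, 0.9167]]


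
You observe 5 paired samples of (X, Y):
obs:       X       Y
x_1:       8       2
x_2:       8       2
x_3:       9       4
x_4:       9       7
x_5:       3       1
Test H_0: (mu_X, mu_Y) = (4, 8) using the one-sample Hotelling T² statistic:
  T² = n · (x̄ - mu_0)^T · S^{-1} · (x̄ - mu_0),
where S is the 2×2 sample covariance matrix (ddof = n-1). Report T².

Step 1 — sample mean vector:
  mean(X) = (8 + 8 + 9 + 9 + 3) / 5 = 37/5 = 7.4
  mean(Y) = (2 + 2 + 4 + 7 + 1) / 5 = 16/5 = 3.2
  x̄ = (7.4, 3.2),  deviation x̄ - mu_0 = (7.4, 3.2) - (4, 8) = (3.4, -4.8).

Step 2 — sample covariance matrix, S[i,j] = (1/(n-1)) · Σ_k (x_{k,i} - mean_i) · (x_{k,j} - mean_j), divisor n-1 = 4:
  S[X,X] = ((0.6)·(0.6) + (0.6)·(0.6) + (1.6)·(1.6) + (1.6)·(1.6) + (-4.4)·(-4.4)) / 4 = 25.2/4 = 6.3
  S[X,Y] = ((0.6)·(-1.2) + (0.6)·(-1.2) + (1.6)·(0.8) + (1.6)·(3.8) + (-4.4)·(-2.2)) / 4 = 15.6/4 = 3.9
  S[Y,Y] = ((-1.2)·(-1.2) + (-1.2)·(-1.2) + (0.8)·(0.8) + (3.8)·(3.8) + (-2.2)·(-2.2)) / 4 = 22.8/4 = 5.7
  S = [[6.3, 3.9],
 [3.9, 5.7]].

Step 3 — invert S. det(S) = 6.3·5.7 - (3.9)² = 20.7.
  S^{-1} = (1/det) · [[d, -b], [-b, a]] = [[0.2754, -0.1884],
 [-0.1884, 0.3043]].

Step 4 — quadratic form (x̄ - mu_0)^T · S^{-1} · (x̄ - mu_0):
  S^{-1} · (x̄ - mu_0) = (1.8406, -2.1014),
  (x̄ - mu_0)^T · [...] = (3.4)·(1.8406) + (-4.8)·(-2.1014) = 16.3449.

Step 5 — scale by n: T² = 5 · 16.3449 = 81.7246.

T² ≈ 81.7246


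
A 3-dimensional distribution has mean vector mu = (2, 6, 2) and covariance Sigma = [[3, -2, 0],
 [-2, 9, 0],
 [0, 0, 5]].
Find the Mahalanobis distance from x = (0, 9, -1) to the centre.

Step 1 — centre the observation: (x - mu) = (-2, 3, -3).

Step 2 — invert Sigma (cofactor / det for 3×3, or solve directly):
  Sigma^{-1} = [[0.3913, 0.087, 0],
 [0.087, 0.1304, 0],
 [0, 0, 0.2]].

Step 3 — form the quadratic (x - mu)^T · Sigma^{-1} · (x - mu):
  Sigma^{-1} · (x - mu) = (-0.5217, 0.2174, -0.6).
  (x - mu)^T · [Sigma^{-1} · (x - mu)] = (-2)·(-0.5217) + (3)·(0.2174) + (-3)·(-0.6) = 3.4957.

Step 4 — take square root: d = √(3.4957) ≈ 1.8697.

d(x, mu) = √(3.4957) ≈ 1.8697


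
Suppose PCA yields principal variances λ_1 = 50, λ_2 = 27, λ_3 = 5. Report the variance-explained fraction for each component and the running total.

Step 1 — total variance = trace(Sigma) = Σ λ_i = 50 + 27 + 5 = 82.

Step 2 — fraction explained by component i = λ_i / Σ λ:
  PC1: 50/82 = 0.6098
  PC2: 27/82 = 0.3293
  PC3: 5/82 = 0.061

Step 3 — cumulative fraction after k components = (λ_1 + ... + λ_k) / Σ λ:
  k = 1: 50/82 = 0.6098
  k = 2: (50 + 27)/82 = 77/82 = 0.939
  k = 3: (50 + 27 + 5)/82 = 82/82 = 1

Summary (fraction, with percent):

explained: PC1 0.6098 (60.98%), PC2 0.3293 (32.93%), PC3 0.061 (6.1%);  cumulative: 0.6098, 0.939, 1


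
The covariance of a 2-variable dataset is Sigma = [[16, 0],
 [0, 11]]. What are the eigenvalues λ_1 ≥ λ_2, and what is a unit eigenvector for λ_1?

Step 1 — characteristic polynomial of 2×2 Sigma:
  det(Sigma - λI) = λ² - trace · λ + det = 0.
  trace = 16 + 11 = 27, det = 16·11 - (0)² = 176.
Step 2 — discriminant:
  Δ = trace² - 4·det = 729 - 704 = 25.
Step 3 — eigenvalues:
  λ = (trace ± √Δ)/2 = (27 ± 5)/2,
  λ_1 = 16,  λ_2 = 11.

Step 4 — unit eigenvector for λ_1: Sigma is diagonal, so its eigenvectors are the coordinate axes. λ_1 = 16 is the diagonal entry on the first coordinate axis, hence
  v_1 = (1, 0) (||v_1|| = 1).

λ_1 = 16,  λ_2 = 11;  v_1 ≈ (1, 0)


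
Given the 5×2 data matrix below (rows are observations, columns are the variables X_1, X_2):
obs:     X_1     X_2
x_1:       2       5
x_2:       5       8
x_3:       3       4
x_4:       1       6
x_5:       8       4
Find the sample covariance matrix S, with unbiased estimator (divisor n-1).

Step 1 — column means:
  mean(X_1) = (2 + 5 + 3 + 1 + 8) / 5 = 19/5 = 3.8
  mean(X_2) = (5 + 8 + 4 + 6 + 4) / 5 = 27/5 = 5.4

Step 2 — sample covariance S[i,j] = (1/(n-1)) · Σ_k (x_{k,i} - mean_i) · (x_{k,j} - mean_j), with n-1 = 4.
  S[X_1,X_1] = ((-1.8)·(-1.8) + (1.2)·(1.2) + (-0.8)·(-0.8) + (-2.8)·(-2.8) + (4.2)·(4.2)) / 4 = 30.8/4 = 7.7
  S[X_1,X_2] = ((-1.8)·(-0.4) + (1.2)·(2.6) + (-0.8)·(-1.4) + (-2.8)·(0.6) + (4.2)·(-1.4)) / 4 = -2.6/4 = -0.65
  S[X_2,X_2] = ((-0.4)·(-0.4) + (2.6)·(2.6) + (-1.4)·(-1.4) + (0.6)·(0.6) + (-1.4)·(-1.4)) / 4 = 11.2/4 = 2.8

S is symmetric (S[j,i] = S[i,j]). Assembling:

S = [[7.7, -0.65],
 [-0.65, 2.8]]


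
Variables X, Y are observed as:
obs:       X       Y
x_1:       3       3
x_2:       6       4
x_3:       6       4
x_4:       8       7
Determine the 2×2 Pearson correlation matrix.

Step 1 — column means:
  mean(X) = (3 + 6 + 6 + 8) / 4 = 23/4 = 5.75
  mean(Y) = (3 + 4 + 4 + 7) / 4 = 18/4 = 4.5

Step 2 — sample variances and covariances s[i,j] = (1/(n-1)) · Σ_k (x_{k,i} - mean_i) · (x_{k,j} - mean_j), with n-1 = 3:
  s[X,X] = ((-2.75)·(-2.75) + (0.25)·(0.25) + (0.25)·(0.25) + (2.25)·(2.25)) / 3 = 12.75/3 = 4.25
  s[X,Y] = ((-2.75)·(-1.5) + (0.25)·(-0.5) + (0.25)·(-0.5) + (2.25)·(2.5)) / 3 = 9.5/3 = 3.1667
  s[Y,Y] = ((-1.5)·(-1.5) + (-0.5)·(-0.5) + (-0.5)·(-0.5) + (2.5)·(2.5)) / 3 = 9/3 = 3
  Sample standard deviations s_i = √(s[i,i]):
  s(X) = √(4.25) = 2.0616
  s(Y) = √(3) = 1.7321

Step 3 — r_{ij} = s_{ij} / (s_i · s_j):
  r[X,X] = 1 (diagonal).
  r[X,Y] = 3.1667 / (2.0616 · 1.7321) = 3.1667 / 3.5707 = 0.8868
  r[Y,Y] = 1 (diagonal).

R is symmetric with unit diagonal. Assembling:

R = [[1, 0.8868],
 [0.8868, 1]]


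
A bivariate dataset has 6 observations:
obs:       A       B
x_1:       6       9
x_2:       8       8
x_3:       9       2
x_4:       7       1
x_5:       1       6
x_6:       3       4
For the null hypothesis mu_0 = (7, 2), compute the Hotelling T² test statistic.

Step 1 — sample mean vector:
  mean(A) = (6 + 8 + 9 + 7 + 1 + 3) / 6 = 34/6 = 5.6667
  mean(B) = (9 + 8 + 2 + 1 + 6 + 4) / 6 = 30/6 = 5
  x̄ = (5.6667, 5),  deviation x̄ - mu_0 = (5.6667, 5) - (7, 2) = (-1.3333, 3).

Step 2 — sample covariance matrix, S[i,j] = (1/(n-1)) · Σ_k (x_{k,i} - mean_i) · (x_{k,j} - mean_j), divisor n-1 = 5:
  S[A,A] = ((0.3333)·(0.3333) + (2.3333)·(2.3333) + (3.3333)·(3.3333) + (1.3333)·(1.3333) + (-4.6667)·(-4.6667) + (-2.6667)·(-2.6667)) / 5 = 47.3333/5 = 9.4667
  S[A,B] = ((0.3333)·(4) + (2.3333)·(3) + (3.3333)·(-3) + (1.3333)·(-4) + (-4.6667)·(1) + (-2.6667)·(-1)) / 5 = -9/5 = -1.8
  S[B,B] = ((4)·(4) + (3)·(3) + (-3)·(-3) + (-4)·(-4) + (1)·(1) + (-1)·(-1)) / 5 = 52/5 = 10.4
  S = [[9.4667, -1.8],
 [-1.8, 10.4]].

Step 3 — invert S. det(S) = 9.4667·10.4 - (-1.8)² = 95.2133.
  S^{-1} = (1/det) · [[d, -b], [-b, a]] = [[0.1092, 0.0189],
 [0.0189, 0.0994]].

Step 4 — quadratic form (x̄ - mu_0)^T · S^{-1} · (x̄ - mu_0):
  S^{-1} · (x̄ - mu_0) = (-0.0889, 0.2731),
  (x̄ - mu_0)^T · [...] = (-1.3333)·(-0.0889) + (3)·(0.2731) = 0.9378.

Step 5 — scale by n: T² = 6 · 0.9378 = 5.6267.

T² ≈ 5.6267


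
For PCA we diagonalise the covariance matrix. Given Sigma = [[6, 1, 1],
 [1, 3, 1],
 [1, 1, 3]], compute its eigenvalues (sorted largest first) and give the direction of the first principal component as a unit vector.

Step 1 — characteristic polynomial p(λ) = det(λI - Sigma) = λ³ - tr·λ² + c_1·λ - det, where tr = trace, c_1 = sum of the principal 2×2 minors, det = det(Sigma):
  tr = 6 + 3 + 3 = 12,
  c_1 = (6·3 - (1)²) + (6·3 - (1)²) + (3·3 - (1)²) = 17 + 17 + 8 = 42,
  det = 6·(3·3 - (1)²) - (1)·((1)·3 - (1)·(1)) + (1)·((1)·(1) - 3·(1)) = 6·(8) - (1)·(2) + (1)·(-2) = 44.
  So p(λ) = λ³ - 12λ² + 42λ - 44.
Step 2 — look for an integer root (rational root theorem: any rational root is an integer divisor of 44). Testing λ = 2:
  p(2) = 8 - 48 + 84 - 44 = 0  ✓
  Dividing out (λ - 2): p(λ) = (λ - 2)(λ² - 10λ + 22).
Step 3 — remaining eigenvalues from the quadratic λ² - 10λ + 22 = 0:
  Δ = 10² - 4·22 = 100 - 88 = 12,  λ = (10 ± √12)/2 = (10 ± 3.4641)/2 ≈ 6.7321 or 3.2679.
  Sorted: λ_1 = 6.7321,  λ_2 = 3.2679,  λ_3 = 2  (check: sum = 12 = tr ✓).

Step 4 — unit eigenvector for λ_1 ≈ 6.7321: v spans the null space of (Sigma - λ_1 I), whose rows are
  r_1 = (-0.7321, 1, 1),  r_2 = (1, -3.7321, 1),  r_3 = (1, 1, -3.7321).
  v is orthogonal to every row, so take v ∝ r_1 × r_2 = ((1)·(1) - (1)·(-3.7321), (1)·(1) - (-0.7321)·(1), (-0.7321)·(-3.7321) - (1)·(1)) ≈ (4.7321, 1.7321, 1.7321).
  Let u = (4.7321, 1.7321, 1.7321).
  ||u|| = √((4.7321)² + (1.7321)² + (1.7321)²) = √(28.3923) ≈ 5.3284,  v_1 = u/||u|| ≈ (0.8881, 0.3251, 0.3251) (||v_1|| = 1).

λ_1 = 6.7321,  λ_2 = 3.2679,  λ_3 = 2;  v_1 ≈ (0.8881, 0.3251, 0.3251)


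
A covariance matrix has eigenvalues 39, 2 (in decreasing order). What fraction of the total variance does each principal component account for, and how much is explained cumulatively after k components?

Step 1 — total variance = trace(Sigma) = Σ λ_i = 39 + 2 = 41.

Step 2 — fraction explained by component i = λ_i / Σ λ:
  PC1: 39/41 = 0.9512
  PC2: 2/41 = 0.0488

Step 3 — cumulative fraction after k components = (λ_1 + ... + λ_k) / Σ λ:
  k = 1: 39/41 = 0.9512
  k = 2: (39 + 2)/41 = 41/41 = 1

Summary (fraction, with percent):

explained: PC1 0.9512 (95.12%), PC2 0.0488 (4.88%);  cumulative: 0.9512, 1


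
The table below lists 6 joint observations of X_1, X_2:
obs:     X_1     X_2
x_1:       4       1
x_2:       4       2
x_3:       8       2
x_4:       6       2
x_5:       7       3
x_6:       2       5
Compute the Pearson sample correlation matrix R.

Step 1 — column means:
  mean(X_1) = (4 + 4 + 8 + 6 + 7 + 2) / 6 = 31/6 = 5.1667
  mean(X_2) = (1 + 2 + 2 + 2 + 3 + 5) / 6 = 15/6 = 2.5

Step 2 — sample variances and covariances s[i,j] = (1/(n-1)) · Σ_k (x_{k,i} - mean_i) · (x_{k,j} - mean_j), with n-1 = 5:
  s[X_1,X_1] = ((-1.1667)·(-1.1667) + (-1.1667)·(-1.1667) + (2.8333)·(2.8333) + (0.8333)·(0.8333) + (1.8333)·(1.8333) + (-3.1667)·(-3.1667)) / 5 = 24.8333/5 = 4.9667
  s[X_1,X_2] = ((-1.1667)·(-1.5) + (-1.1667)·(-0.5) + (2.8333)·(-0.5) + (0.8333)·(-0.5) + (1.8333)·(0.5) + (-3.1667)·(2.5)) / 5 = -6.5/5 = -1.3
  s[X_2,X_2] = ((-1.5)·(-1.5) + (-0.5)·(-0.5) + (-0.5)·(-0.5) + (-0.5)·(-0.5) + (0.5)·(0.5) + (2.5)·(2.5)) / 5 = 9.5/5 = 1.9
  Sample standard deviations s_i = √(s[i,i]):
  s(X_1) = √(4.9667) = 2.2286
  s(X_2) = √(1.9) = 1.3784

Step 3 — r_{ij} = s_{ij} / (s_i · s_j):
  r[X_1,X_1] = 1 (diagonal).
  r[X_1,X_2] = -1.3 / (2.2286 · 1.3784) = -1.3 / 3.0719 = -0.4232
  r[X_2,X_2] = 1 (diagonal).

R is symmetric with unit diagonal. Assembling:

R = [[1, -0.4232],
 [-0.4232, 1]]


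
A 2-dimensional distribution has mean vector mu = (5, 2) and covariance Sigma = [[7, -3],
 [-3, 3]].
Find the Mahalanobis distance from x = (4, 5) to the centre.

Step 1 — centre the observation: (x - mu) = (-1, 3).

Step 2 — invert Sigma. det(Sigma) = 7·3 - (-3)² = 12.
  Sigma^{-1} = (1/det) · [[d, -b], [-b, a]] = [[0.25, 0.25],
 [0.25, 0.5833]].

Step 3 — form the quadratic (x - mu)^T · Sigma^{-1} · (x - mu):
  Sigma^{-1} · (x - mu) = (0.5, 1.5).
  (x - mu)^T · [Sigma^{-1} · (x - mu)] = (-1)·(0.5) + (3)·(1.5) = 4.

Step 4 — take square root: d = √(4) ≈ 2.

d(x, mu) = √(4) ≈ 2


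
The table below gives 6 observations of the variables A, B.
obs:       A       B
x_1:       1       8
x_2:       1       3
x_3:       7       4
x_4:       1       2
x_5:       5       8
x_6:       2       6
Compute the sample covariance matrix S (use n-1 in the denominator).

Step 1 — column means:
  mean(A) = (1 + 1 + 7 + 1 + 5 + 2) / 6 = 17/6 = 2.8333
  mean(B) = (8 + 3 + 4 + 2 + 8 + 6) / 6 = 31/6 = 5.1667

Step 2 — sample covariance S[i,j] = (1/(n-1)) · Σ_k (x_{k,i} - mean_i) · (x_{k,j} - mean_j), with n-1 = 5.
  S[A,A] = ((-1.8333)·(-1.8333) + (-1.8333)·(-1.8333) + (4.1667)·(4.1667) + (-1.8333)·(-1.8333) + (2.1667)·(2.1667) + (-0.8333)·(-0.8333)) / 5 = 32.8333/5 = 6.5667
  S[A,B] = ((-1.8333)·(2.8333) + (-1.8333)·(-2.1667) + (4.1667)·(-1.1667) + (-1.8333)·(-3.1667) + (2.1667)·(2.8333) + (-0.8333)·(0.8333)) / 5 = 5.1667/5 = 1.0333
  S[B,B] = ((2.8333)·(2.8333) + (-2.1667)·(-2.1667) + (-1.1667)·(-1.1667) + (-3.1667)·(-3.1667) + (2.8333)·(2.8333) + (0.8333)·(0.8333)) / 5 = 32.8333/5 = 6.5667

S is symmetric (S[j,i] = S[i,j]). Assembling:

S = [[6.5667, 1.0333],
 [1.0333, 6.5667]]


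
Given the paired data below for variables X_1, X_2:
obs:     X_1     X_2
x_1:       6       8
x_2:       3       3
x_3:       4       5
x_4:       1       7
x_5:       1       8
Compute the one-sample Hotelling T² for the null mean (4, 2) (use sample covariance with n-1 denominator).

Step 1 — sample mean vector:
  mean(X_1) = (6 + 3 + 4 + 1 + 1) / 5 = 15/5 = 3
  mean(X_2) = (8 + 3 + 5 + 7 + 8) / 5 = 31/5 = 6.2
  x̄ = (3, 6.2),  deviation x̄ - mu_0 = (3, 6.2) - (4, 2) = (-1, 4.2).

Step 2 — sample covariance matrix, S[i,j] = (1/(n-1)) · Σ_k (x_{k,i} - mean_i) · (x_{k,j} - mean_j), divisor n-1 = 4:
  S[X_1,X_1] = ((3)·(3) + (0)·(0) + (1)·(1) + (-2)·(-2) + (-2)·(-2)) / 4 = 18/4 = 4.5
  S[X_1,X_2] = ((3)·(1.8) + (0)·(-3.2) + (1)·(-1.2) + (-2)·(0.8) + (-2)·(1.8)) / 4 = -1/4 = -0.25
  S[X_2,X_2] = ((1.8)·(1.8) + (-3.2)·(-3.2) + (-1.2)·(-1.2) + (0.8)·(0.8) + (1.8)·(1.8)) / 4 = 18.8/4 = 4.7
  S = [[4.5, -0.25],
 [-0.25, 4.7]].

Step 3 — invert S. det(S) = 4.5·4.7 - (-0.25)² = 21.0875.
  S^{-1} = (1/det) · [[d, -b], [-b, a]] = [[0.2229, 0.0119],
 [0.0119, 0.2134]].

Step 4 — quadratic form (x̄ - mu_0)^T · S^{-1} · (x̄ - mu_0):
  S^{-1} · (x̄ - mu_0) = (-0.1731, 0.8844),
  (x̄ - mu_0)^T · [...] = (-1)·(-0.1731) + (4.2)·(0.8844) = 3.8876.

Step 5 — scale by n: T² = 5 · 3.8876 = 19.4381.

T² ≈ 19.4381


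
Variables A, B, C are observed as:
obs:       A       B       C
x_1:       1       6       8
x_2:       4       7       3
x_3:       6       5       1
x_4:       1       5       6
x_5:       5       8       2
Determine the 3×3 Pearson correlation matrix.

Step 1 — column means:
  mean(A) = (1 + 4 + 6 + 1 + 5) / 5 = 17/5 = 3.4
  mean(B) = (6 + 7 + 5 + 5 + 8) / 5 = 31/5 = 6.2
  mean(C) = (8 + 3 + 1 + 6 + 2) / 5 = 20/5 = 4

Step 2 — sample variances and covariances s[i,j] = (1/(n-1)) · Σ_k (x_{k,i} - mean_i) · (x_{k,j} - mean_j), with n-1 = 4:
  s[A,A] = ((-2.4)·(-2.4) + (0.6)·(0.6) + (2.6)·(2.6) + (-2.4)·(-2.4) + (1.6)·(1.6)) / 4 = 21.2/4 = 5.3
  s[A,B] = ((-2.4)·(-0.2) + (0.6)·(0.8) + (2.6)·(-1.2) + (-2.4)·(-1.2) + (1.6)·(1.8)) / 4 = 3.6/4 = 0.9
  s[A,C] = ((-2.4)·(4) + (0.6)·(-1) + (2.6)·(-3) + (-2.4)·(2) + (1.6)·(-2)) / 4 = -26/4 = -6.5
  s[B,B] = ((-0.2)·(-0.2) + (0.8)·(0.8) + (-1.2)·(-1.2) + (-1.2)·(-1.2) + (1.8)·(1.8)) / 4 = 6.8/4 = 1.7
  s[B,C] = ((-0.2)·(4) + (0.8)·(-1) + (-1.2)·(-3) + (-1.2)·(2) + (1.8)·(-2)) / 4 = -4/4 = -1
  s[C,C] = ((4)·(4) + (-1)·(-1) + (-3)·(-3) + (2)·(2) + (-2)·(-2)) / 4 = 34/4 = 8.5
  Sample standard deviations s_i = √(s[i,i]):
  s(A) = √(5.3) = 2.3022
  s(B) = √(1.7) = 1.3038
  s(C) = √(8.5) = 2.9155

Step 3 — r_{ij} = s_{ij} / (s_i · s_j):
  r[A,A] = 1 (diagonal).
  r[A,B] = 0.9 / (2.3022 · 1.3038) = 0.9 / 3.0017 = 0.2998
  r[A,C] = -6.5 / (2.3022 · 2.9155) = -6.5 / 6.7119 = -0.9684
  r[B,B] = 1 (diagonal).
  r[B,C] = -1 / (1.3038 · 2.9155) = -1 / 3.8013 = -0.2631
  r[C,C] = 1 (diagonal).

R is symmetric with unit diagonal. Assembling:

R = [[1, 0.2998, -0.9684],
 [0.2998, 1, -0.2631],
 [-0.9684, -0.2631, 1]]


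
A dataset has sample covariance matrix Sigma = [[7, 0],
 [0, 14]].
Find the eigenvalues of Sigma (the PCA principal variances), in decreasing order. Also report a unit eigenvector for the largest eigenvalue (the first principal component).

Step 1 — characteristic polynomial of 2×2 Sigma:
  det(Sigma - λI) = λ² - trace · λ + det = 0.
  trace = 7 + 14 = 21, det = 7·14 - (0)² = 98.
Step 2 — discriminant:
  Δ = trace² - 4·det = 441 - 392 = 49.
Step 3 — eigenvalues:
  λ = (trace ± √Δ)/2 = (21 ± 7)/2,
  λ_1 = 14,  λ_2 = 7.

Step 4 — unit eigenvector for λ_1: Sigma is diagonal, so its eigenvectors are the coordinate axes. λ_1 = 14 is the diagonal entry on the second coordinate axis, hence
  v_1 = (0, 1) (||v_1|| = 1).

λ_1 = 14,  λ_2 = 7;  v_1 ≈ (0, 1)


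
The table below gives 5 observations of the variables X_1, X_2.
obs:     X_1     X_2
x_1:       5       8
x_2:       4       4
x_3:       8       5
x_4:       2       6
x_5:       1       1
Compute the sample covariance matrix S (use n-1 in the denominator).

Step 1 — column means:
  mean(X_1) = (5 + 4 + 8 + 2 + 1) / 5 = 20/5 = 4
  mean(X_2) = (8 + 4 + 5 + 6 + 1) / 5 = 24/5 = 4.8

Step 2 — sample covariance S[i,j] = (1/(n-1)) · Σ_k (x_{k,i} - mean_i) · (x_{k,j} - mean_j), with n-1 = 4.
  S[X_1,X_1] = ((1)·(1) + (0)·(0) + (4)·(4) + (-2)·(-2) + (-3)·(-3)) / 4 = 30/4 = 7.5
  S[X_1,X_2] = ((1)·(3.2) + (0)·(-0.8) + (4)·(0.2) + (-2)·(1.2) + (-3)·(-3.8)) / 4 = 13/4 = 3.25
  S[X_2,X_2] = ((3.2)·(3.2) + (-0.8)·(-0.8) + (0.2)·(0.2) + (1.2)·(1.2) + (-3.8)·(-3.8)) / 4 = 26.8/4 = 6.7

S is symmetric (S[j,i] = S[i,j]). Assembling:

S = [[7.5, 3.25],
 [3.25, 6.7]]


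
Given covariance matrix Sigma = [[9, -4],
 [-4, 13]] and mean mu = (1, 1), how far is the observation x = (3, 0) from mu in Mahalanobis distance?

Step 1 — centre the observation: (x - mu) = (2, -1).

Step 2 — invert Sigma. det(Sigma) = 9·13 - (-4)² = 101.
  Sigma^{-1} = (1/det) · [[d, -b], [-b, a]] = [[0.1287, 0.0396],
 [0.0396, 0.0891]].

Step 3 — form the quadratic (x - mu)^T · Sigma^{-1} · (x - mu):
  Sigma^{-1} · (x - mu) = (0.2178, -0.0099).
  (x - mu)^T · [Sigma^{-1} · (x - mu)] = (2)·(0.2178) + (-1)·(-0.0099) = 0.4455.

Step 4 — take square root: d = √(0.4455) ≈ 0.6675.

d(x, mu) = √(0.4455) ≈ 0.6675


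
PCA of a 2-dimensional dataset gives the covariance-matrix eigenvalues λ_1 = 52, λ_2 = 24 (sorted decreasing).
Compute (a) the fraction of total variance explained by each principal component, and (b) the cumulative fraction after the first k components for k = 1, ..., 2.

Step 1 — total variance = trace(Sigma) = Σ λ_i = 52 + 24 = 76.

Step 2 — fraction explained by component i = λ_i / Σ λ:
  PC1: 52/76 = 0.6842
  PC2: 24/76 = 0.3158

Step 3 — cumulative fraction after k components = (λ_1 + ... + λ_k) / Σ λ:
  k = 1: 52/76 = 0.6842
  k = 2: (52 + 24)/76 = 76/76 = 1

Summary (fraction, with percent):

explained: PC1 0.6842 (68.42%), PC2 0.3158 (31.58%);  cumulative: 0.6842, 1


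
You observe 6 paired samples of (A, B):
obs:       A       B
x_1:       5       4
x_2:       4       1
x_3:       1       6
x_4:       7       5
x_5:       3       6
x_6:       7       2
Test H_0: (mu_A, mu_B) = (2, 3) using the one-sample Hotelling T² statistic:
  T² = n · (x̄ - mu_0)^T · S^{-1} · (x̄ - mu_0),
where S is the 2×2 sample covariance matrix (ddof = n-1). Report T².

Step 1 — sample mean vector:
  mean(A) = (5 + 4 + 1 + 7 + 3 + 7) / 6 = 27/6 = 4.5
  mean(B) = (4 + 1 + 6 + 5 + 6 + 2) / 6 = 24/6 = 4
  x̄ = (4.5, 4),  deviation x̄ - mu_0 = (4.5, 4) - (2, 3) = (2.5, 1).

Step 2 — sample covariance matrix, S[i,j] = (1/(n-1)) · Σ_k (x_{k,i} - mean_i) · (x_{k,j} - mean_j), divisor n-1 = 5:
  S[A,A] = ((0.5)·(0.5) + (-0.5)·(-0.5) + (-3.5)·(-3.5) + (2.5)·(2.5) + (-1.5)·(-1.5) + (2.5)·(2.5)) / 5 = 27.5/5 = 5.5
  S[A,B] = ((0.5)·(0) + (-0.5)·(-3) + (-3.5)·(2) + (2.5)·(1) + (-1.5)·(2) + (2.5)·(-2)) / 5 = -11/5 = -2.2
  S[B,B] = ((0)·(0) + (-3)·(-3) + (2)·(2) + (1)·(1) + (2)·(2) + (-2)·(-2)) / 5 = 22/5 = 4.4
  S = [[5.5, -2.2],
 [-2.2, 4.4]].

Step 3 — invert S. det(S) = 5.5·4.4 - (-2.2)² = 19.36.
  S^{-1} = (1/det) · [[d, -b], [-b, a]] = [[0.2273, 0.1136],
 [0.1136, 0.2841]].

Step 4 — quadratic form (x̄ - mu_0)^T · S^{-1} · (x̄ - mu_0):
  S^{-1} · (x̄ - mu_0) = (0.6818, 0.5682),
  (x̄ - mu_0)^T · [...] = (2.5)·(0.6818) + (1)·(0.5682) = 2.2727.

Step 5 — scale by n: T² = 6 · 2.2727 = 13.6364.

T² ≈ 13.6364


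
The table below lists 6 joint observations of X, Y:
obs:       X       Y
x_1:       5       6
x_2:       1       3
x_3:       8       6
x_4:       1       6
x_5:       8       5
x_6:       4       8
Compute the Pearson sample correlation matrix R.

Step 1 — column means:
  mean(X) = (5 + 1 + 8 + 1 + 8 + 4) / 6 = 27/6 = 4.5
  mean(Y) = (6 + 3 + 6 + 6 + 5 + 8) / 6 = 34/6 = 5.6667

Step 2 — sample variances and covariances s[i,j] = (1/(n-1)) · Σ_k (x_{k,i} - mean_i) · (x_{k,j} - mean_j), with n-1 = 5:
  s[X,X] = ((0.5)·(0.5) + (-3.5)·(-3.5) + (3.5)·(3.5) + (-3.5)·(-3.5) + (3.5)·(3.5) + (-0.5)·(-0.5)) / 5 = 49.5/5 = 9.9
  s[X,Y] = ((0.5)·(0.3333) + (-3.5)·(-2.6667) + (3.5)·(0.3333) + (-3.5)·(0.3333) + (3.5)·(-0.6667) + (-0.5)·(2.3333)) / 5 = 6/5 = 1.2
  s[Y,Y] = ((0.3333)·(0.3333) + (-2.6667)·(-2.6667) + (0.3333)·(0.3333) + (0.3333)·(0.3333) + (-0.6667)·(-0.6667) + (2.3333)·(2.3333)) / 5 = 13.3333/5 = 2.6667
  Sample standard deviations s_i = √(s[i,i]):
  s(X) = √(9.9) = 3.1464
  s(Y) = √(2.6667) = 1.633

Step 3 — r_{ij} = s_{ij} / (s_i · s_j):
  r[X,X] = 1 (diagonal).
  r[X,Y] = 1.2 / (3.1464 · 1.633) = 1.2 / 5.1381 = 0.2335
  r[Y,Y] = 1 (diagonal).

R is symmetric with unit diagonal. Assembling:

R = [[1, 0.2335],
 [0.2335, 1]]


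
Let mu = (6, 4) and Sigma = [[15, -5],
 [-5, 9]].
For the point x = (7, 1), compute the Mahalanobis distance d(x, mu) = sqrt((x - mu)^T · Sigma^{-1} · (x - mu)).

Step 1 — centre the observation: (x - mu) = (1, -3).

Step 2 — invert Sigma. det(Sigma) = 15·9 - (-5)² = 110.
  Sigma^{-1} = (1/det) · [[d, -b], [-b, a]] = [[0.0818, 0.0455],
 [0.0455, 0.1364]].

Step 3 — form the quadratic (x - mu)^T · Sigma^{-1} · (x - mu):
  Sigma^{-1} · (x - mu) = (-0.0545, -0.3636).
  (x - mu)^T · [Sigma^{-1} · (x - mu)] = (1)·(-0.0545) + (-3)·(-0.3636) = 1.0364.

Step 4 — take square root: d = √(1.0364) ≈ 1.018.

d(x, mu) = √(1.0364) ≈ 1.018


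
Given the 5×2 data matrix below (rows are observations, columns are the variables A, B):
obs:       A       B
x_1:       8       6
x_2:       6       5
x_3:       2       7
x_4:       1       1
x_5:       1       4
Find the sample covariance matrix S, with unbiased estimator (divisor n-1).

Step 1 — column means:
  mean(A) = (8 + 6 + 2 + 1 + 1) / 5 = 18/5 = 3.6
  mean(B) = (6 + 5 + 7 + 1 + 4) / 5 = 23/5 = 4.6

Step 2 — sample covariance S[i,j] = (1/(n-1)) · Σ_k (x_{k,i} - mean_i) · (x_{k,j} - mean_j), with n-1 = 4.
  S[A,A] = ((4.4)·(4.4) + (2.4)·(2.4) + (-1.6)·(-1.6) + (-2.6)·(-2.6) + (-2.6)·(-2.6)) / 4 = 41.2/4 = 10.3
  S[A,B] = ((4.4)·(1.4) + (2.4)·(0.4) + (-1.6)·(2.4) + (-2.6)·(-3.6) + (-2.6)·(-0.6)) / 4 = 14.2/4 = 3.55
  S[B,B] = ((1.4)·(1.4) + (0.4)·(0.4) + (2.4)·(2.4) + (-3.6)·(-3.6) + (-0.6)·(-0.6)) / 4 = 21.2/4 = 5.3

S is symmetric (S[j,i] = S[i,j]). Assembling:

S = [[10.3, 3.55],
 [3.55, 5.3]]


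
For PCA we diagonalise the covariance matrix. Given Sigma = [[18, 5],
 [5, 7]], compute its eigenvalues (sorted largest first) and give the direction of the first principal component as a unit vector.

Step 1 — characteristic polynomial of 2×2 Sigma:
  det(Sigma - λI) = λ² - trace · λ + det = 0.
  trace = 18 + 7 = 25, det = 18·7 - (5)² = 101.
Step 2 — discriminant:
  Δ = trace² - 4·det = 625 - 404 = 221.
Step 3 — eigenvalues:
  λ = (trace ± √Δ)/2 = (25 ± 14.8661)/2,
  λ_1 = 19.933,  λ_2 = 5.067.

Step 4 — unit eigenvector for λ_1: solve (Sigma - λ_1 I)v = 0. First row:
  (18 - 19.933)·v_x + (5)·v_y = 0, i.e. (-1.933)·v_x + (5)·v_y = 0,
  so v ∝ (b, λ_1 - a) = (5, 1.933) = u.
  ||u|| = √((5)² + (1.933)²) = √(28.7366) ≈ 5.3607,
  v_1 = u/||u|| ≈ (0.9327, 0.3606) (||v_1|| = 1).

λ_1 = 19.933,  λ_2 = 5.067;  v_1 ≈ (0.9327, 0.3606)


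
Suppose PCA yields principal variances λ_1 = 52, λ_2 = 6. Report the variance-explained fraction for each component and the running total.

Step 1 — total variance = trace(Sigma) = Σ λ_i = 52 + 6 = 58.

Step 2 — fraction explained by component i = λ_i / Σ λ:
  PC1: 52/58 = 0.8966
  PC2: 6/58 = 0.1034

Step 3 — cumulative fraction after k components = (λ_1 + ... + λ_k) / Σ λ:
  k = 1: 52/58 = 0.8966
  k = 2: (52 + 6)/58 = 58/58 = 1

Summary (fraction, with percent):

explained: PC1 0.8966 (89.66%), PC2 0.1034 (10.34%);  cumulative: 0.8966, 1


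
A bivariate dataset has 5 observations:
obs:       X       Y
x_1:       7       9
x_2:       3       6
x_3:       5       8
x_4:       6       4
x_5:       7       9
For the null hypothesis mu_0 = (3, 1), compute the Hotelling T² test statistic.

Step 1 — sample mean vector:
  mean(X) = (7 + 3 + 5 + 6 + 7) / 5 = 28/5 = 5.6
  mean(Y) = (9 + 6 + 8 + 4 + 9) / 5 = 36/5 = 7.2
  x̄ = (5.6, 7.2),  deviation x̄ - mu_0 = (5.6, 7.2) - (3, 1) = (2.6, 6.2).

Step 2 — sample covariance matrix, S[i,j] = (1/(n-1)) · Σ_k (x_{k,i} - mean_i) · (x_{k,j} - mean_j), divisor n-1 = 4:
  S[X,X] = ((1.4)·(1.4) + (-2.6)·(-2.6) + (-0.6)·(-0.6) + (0.4)·(0.4) + (1.4)·(1.4)) / 4 = 11.2/4 = 2.8
  S[X,Y] = ((1.4)·(1.8) + (-2.6)·(-1.2) + (-0.6)·(0.8) + (0.4)·(-3.2) + (1.4)·(1.8)) / 4 = 6.4/4 = 1.6
  S[Y,Y] = ((1.8)·(1.8) + (-1.2)·(-1.2) + (0.8)·(0.8) + (-3.2)·(-3.2) + (1.8)·(1.8)) / 4 = 18.8/4 = 4.7
  S = [[2.8, 1.6],
 [1.6, 4.7]].

Step 3 — invert S. det(S) = 2.8·4.7 - (1.6)² = 10.6.
  S^{-1} = (1/det) · [[d, -b], [-b, a]] = [[0.4434, -0.1509],
 [-0.1509, 0.2642]].

Step 4 — quadratic form (x̄ - mu_0)^T · S^{-1} · (x̄ - mu_0):
  S^{-1} · (x̄ - mu_0) = (0.217, 1.2453),
  (x̄ - mu_0)^T · [...] = (2.6)·(0.217) + (6.2)·(1.2453) = 8.2849.

Step 5 — scale by n: T² = 5 · 8.2849 = 41.4245.

T² ≈ 41.4245


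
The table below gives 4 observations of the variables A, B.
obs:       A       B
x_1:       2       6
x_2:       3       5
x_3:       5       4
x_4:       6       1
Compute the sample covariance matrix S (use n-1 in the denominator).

Step 1 — column means:
  mean(A) = (2 + 3 + 5 + 6) / 4 = 16/4 = 4
  mean(B) = (6 + 5 + 4 + 1) / 4 = 16/4 = 4

Step 2 — sample covariance S[i,j] = (1/(n-1)) · Σ_k (x_{k,i} - mean_i) · (x_{k,j} - mean_j), with n-1 = 3.
  S[A,A] = ((-2)·(-2) + (-1)·(-1) + (1)·(1) + (2)·(2)) / 3 = 10/3 = 3.3333
  S[A,B] = ((-2)·(2) + (-1)·(1) + (1)·(0) + (2)·(-3)) / 3 = -11/3 = -3.6667
  S[B,B] = ((2)·(2) + (1)·(1) + (0)·(0) + (-3)·(-3)) / 3 = 14/3 = 4.6667

S is symmetric (S[j,i] = S[i,j]). Assembling:

S = [[3.3333, -3.6667],
 [-3.6667, 4.6667]]
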